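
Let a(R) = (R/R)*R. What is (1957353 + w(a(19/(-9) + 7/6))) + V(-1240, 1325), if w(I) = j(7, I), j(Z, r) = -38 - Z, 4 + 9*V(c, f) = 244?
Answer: 5872004/3 ≈ 1.9573e+6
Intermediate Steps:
V(c, f) = 80/3 (V(c, f) = -4/9 + (⅑)*244 = -4/9 + 244/9 = 80/3)
a(R) = R (a(R) = 1*R = R)
w(I) = -45 (w(I) = -38 - 1*7 = -38 - 7 = -45)
(1957353 + w(a(19/(-9) + 7/6))) + V(-1240, 1325) = (1957353 - 45) + 80/3 = 1957308 + 80/3 = 5872004/3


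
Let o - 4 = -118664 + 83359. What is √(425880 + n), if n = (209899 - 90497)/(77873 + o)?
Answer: √192964856635966/21286 ≈ 652.60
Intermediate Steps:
o = -35301 (o = 4 + (-118664 + 83359) = 4 - 35305 = -35301)
n = 59701/21286 (n = (209899 - 90497)/(77873 - 35301) = 119402/42572 = 119402*(1/42572) = 59701/21286 ≈ 2.8047)
√(425880 + n) = √(425880 + 59701/21286) = √(9065341381/21286) = √192964856635966/21286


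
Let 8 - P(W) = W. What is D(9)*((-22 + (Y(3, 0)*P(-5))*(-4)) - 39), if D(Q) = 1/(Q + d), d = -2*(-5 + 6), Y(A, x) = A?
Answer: -31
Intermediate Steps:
P(W) = 8 - W
d = -2 (d = -2*1 = -2)
D(Q) = 1/(-2 + Q) (D(Q) = 1/(Q - 2) = 1/(-2 + Q))
D(9)*((-22 + (Y(3, 0)*P(-5))*(-4)) - 39) = ((-22 + (3*(8 - 1*(-5)))*(-4)) - 39)/(-2 + 9) = ((-22 + (3*(8 + 5))*(-4)) - 39)/7 = ((-22 + (3*13)*(-4)) - 39)/7 = ((-22 + 39*(-4)) - 39)/7 = ((-22 - 156) - 39)/7 = (-178 - 39)/7 = (⅐)*(-217) = -31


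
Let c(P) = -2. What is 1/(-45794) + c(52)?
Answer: -91589/45794 ≈ -2.0000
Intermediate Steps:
1/(-45794) + c(52) = 1/(-45794) - 2 = -1/45794 - 2 = -91589/45794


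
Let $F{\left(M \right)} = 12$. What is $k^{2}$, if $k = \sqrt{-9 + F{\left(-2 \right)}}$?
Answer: $3$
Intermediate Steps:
$k = \sqrt{3}$ ($k = \sqrt{-9 + 12} = \sqrt{3} \approx 1.732$)
$k^{2} = \left(\sqrt{3}\right)^{2} = 3$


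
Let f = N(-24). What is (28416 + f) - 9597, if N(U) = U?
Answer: 18795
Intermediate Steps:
f = -24
(28416 + f) - 9597 = (28416 - 24) - 9597 = 28392 - 9597 = 18795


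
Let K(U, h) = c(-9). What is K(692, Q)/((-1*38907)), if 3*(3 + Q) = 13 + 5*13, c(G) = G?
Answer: 1/4323 ≈ 0.00023132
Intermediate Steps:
Q = 23 (Q = -3 + (13 + 5*13)/3 = -3 + (13 + 65)/3 = -3 + (⅓)*78 = -3 + 26 = 23)
K(U, h) = -9
K(692, Q)/((-1*38907)) = -9/((-1*38907)) = -9/(-38907) = -9*(-1/38907) = 1/4323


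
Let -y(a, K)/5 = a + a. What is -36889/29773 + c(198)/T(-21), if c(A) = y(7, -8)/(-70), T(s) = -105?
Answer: -3903118/3126165 ≈ -1.2485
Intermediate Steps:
y(a, K) = -10*a (y(a, K) = -5*(a + a) = -10*a)
c(A) = 1 (c(A) = -10*7/(-70) = -70*(-1/70) = 1)
-36889/29773 + c(198)/T(-21) = -36889/29773 + 1/(-105) = -36889*1/29773 + 1*(-1/105) = -36889/29773 - 1/105 = -3903118/3126165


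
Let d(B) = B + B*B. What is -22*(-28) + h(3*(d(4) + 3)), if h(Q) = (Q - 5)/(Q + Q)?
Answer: 42536/69 ≈ 616.46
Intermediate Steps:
d(B) = B + B²
h(Q) = (-5 + Q)/(2*Q) (h(Q) = (-5 + Q)/((2*Q)) = (-5 + Q)*(1/(2*Q)) = (-5 + Q)/(2*Q))
-22*(-28) + h(3*(d(4) + 3)) = -22*(-28) + (-5 + 3*(4*(1 + 4) + 3))/(2*((3*(4*(1 + 4) + 3)))) = 616 + (-5 + 3*(4*5 + 3))/(2*((3*(4*5 + 3)))) = 616 + (-5 + 3*(20 + 3))/(2*((3*(20 + 3)))) = 616 + (-5 + 3*23)/(2*((3*23))) = 616 + (½)*(-5 + 69)/69 = 616 + (½)*(1/69)*64 = 616 + 32/69 = 42536/69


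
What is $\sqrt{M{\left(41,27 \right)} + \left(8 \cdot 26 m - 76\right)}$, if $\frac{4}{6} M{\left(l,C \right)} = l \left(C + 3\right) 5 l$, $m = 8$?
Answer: $\sqrt{379813} \approx 616.29$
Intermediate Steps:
$M{\left(l,C \right)} = \frac{15 l^{2} \left(3 + C\right)}{2}$ ($M{\left(l,C \right)} = \frac{3 l \left(C + 3\right) 5 l}{2} = \frac{3 l \left(3 + C\right) 5 l}{2} = \frac{3 \cdot 5 l \left(3 + C\right) l}{2} = \frac{3 \cdot 5 l^{2} \left(3 + C\right)}{2} = \frac{15 l^{2} \left(3 + C\right)}{2}$)
$\sqrt{M{\left(41,27 \right)} + \left(8 \cdot 26 m - 76\right)} = \sqrt{\frac{15 \cdot 41^{2} \left(3 + 27\right)}{2} - \left(76 - 8 \cdot 26 \cdot 8\right)} = \sqrt{\frac{15}{2} \cdot 1681 \cdot 30 + \left(208 \cdot 8 - 76\right)} = \sqrt{378225 + \left(1664 - 76\right)} = \sqrt{378225 + 1588} = \sqrt{379813}$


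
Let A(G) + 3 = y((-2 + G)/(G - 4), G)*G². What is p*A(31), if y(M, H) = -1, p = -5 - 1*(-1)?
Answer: 3856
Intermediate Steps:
p = -4 (p = -5 + 1 = -4)
A(G) = -3 - G²
p*A(31) = -4*(-3 - 1*31²) = -4*(-3 - 1*961) = -4*(-3 - 961) = -4*(-964) = 3856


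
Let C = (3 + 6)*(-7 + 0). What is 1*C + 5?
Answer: -58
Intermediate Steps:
C = -63 (C = 9*(-7) = -63)
1*C + 5 = 1*(-63) + 5 = -63 + 5 = -58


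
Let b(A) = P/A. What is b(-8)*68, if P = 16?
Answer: -136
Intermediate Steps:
b(A) = 16/A
b(-8)*68 = (16/(-8))*68 = (16*(-⅛))*68 = -2*68 = -136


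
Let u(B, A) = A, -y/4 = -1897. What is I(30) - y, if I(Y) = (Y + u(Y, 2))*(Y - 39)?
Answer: -7876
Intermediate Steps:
y = 7588 (y = -4*(-1897) = 7588)
I(Y) = (-39 + Y)*(2 + Y) (I(Y) = (Y + 2)*(Y - 39) = (2 + Y)*(-39 + Y) = (-39 + Y)*(2 + Y))
I(30) - y = (-78 + 30**2 - 37*30) - 1*7588 = (-78 + 900 - 1110) - 7588 = -288 - 7588 = -7876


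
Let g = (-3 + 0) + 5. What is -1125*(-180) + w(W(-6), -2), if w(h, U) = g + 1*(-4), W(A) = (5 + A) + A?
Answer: 202498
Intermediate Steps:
W(A) = 5 + 2*A
g = 2 (g = -3 + 5 = 2)
w(h, U) = -2 (w(h, U) = 2 + 1*(-4) = 2 - 4 = -2)
-1125*(-180) + w(W(-6), -2) = -1125*(-180) - 2 = 202500 - 2 = 202498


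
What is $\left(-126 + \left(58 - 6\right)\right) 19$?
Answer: $-1406$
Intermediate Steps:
$\left(-126 + \left(58 - 6\right)\right) 19 = \left(-126 + 52\right) 19 = \left(-74\right) 19 = -1406$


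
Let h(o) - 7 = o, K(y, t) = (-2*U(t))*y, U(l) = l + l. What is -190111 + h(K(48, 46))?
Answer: -198936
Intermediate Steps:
U(l) = 2*l
K(y, t) = -4*t*y (K(y, t) = (-4*t)*y = -4*t*y)
h(o) = 7 + o
-190111 + h(K(48, 46)) = -190111 + (7 - 4*46*48) = -190111 + (7 - 8832) = -190111 - 8825 = -198936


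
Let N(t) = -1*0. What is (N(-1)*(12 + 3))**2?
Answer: 0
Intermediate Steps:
N(t) = 0
(N(-1)*(12 + 3))**2 = (0*(12 + 3))**2 = (0*15)**2 = 0**2 = 0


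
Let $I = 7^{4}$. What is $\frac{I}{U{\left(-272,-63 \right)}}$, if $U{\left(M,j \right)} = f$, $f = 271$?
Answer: $\frac{2401}{271} \approx 8.8598$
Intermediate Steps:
$U{\left(M,j \right)} = 271$
$I = 2401$
$\frac{I}{U{\left(-272,-63 \right)}} = \frac{2401}{271}$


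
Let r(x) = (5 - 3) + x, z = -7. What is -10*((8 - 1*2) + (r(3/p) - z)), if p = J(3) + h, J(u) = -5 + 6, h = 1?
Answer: -165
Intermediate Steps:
J(u) = 1
p = 2 (p = 1 + 1 = 2)
r(x) = 2 + x
-10*((8 - 1*2) + (r(3/p) - z)) = -10*((8 - 1*2) + ((2 + 3/2) - 1*(-7))) = -10*((8 - 2) + ((2 + 3*(1/2)) + 7)) = -10*(6 + ((2 + 3/2) + 7)) = -10*(6 + (7/2 + 7)) = -10*(6 + 21/2) = -10*33/2 = -165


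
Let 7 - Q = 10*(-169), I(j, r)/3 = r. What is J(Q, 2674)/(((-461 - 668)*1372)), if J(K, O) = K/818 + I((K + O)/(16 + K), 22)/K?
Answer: -2933797/2150221496248 ≈ -1.3644e-6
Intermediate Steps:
I(j, r) = 3*r
Q = 1697 (Q = 7 - 10*(-169) = 7 - 1*(-1690) = 7 + 1690 = 1697)
J(K, O) = 66/K + K/818 (J(K, O) = K/818 + (3*22)/K = K*(1/818) + 66/K = K/818 + 66/K = 66/K + K/818)
J(Q, 2674)/(((-461 - 668)*1372)) = (66/1697 + (1/818)*1697)/(((-461 - 668)*1372)) = (66*(1/1697) + 1697/818)/((-1129*1372)) = (66/1697 + 1697/818)/(-1548988) = (2933797/1388146)*(-1/1548988) = -2933797/2150221496248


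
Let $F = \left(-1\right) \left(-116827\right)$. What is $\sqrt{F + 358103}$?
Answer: $3 \sqrt{52770} \approx 689.15$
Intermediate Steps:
$F = 116827$
$\sqrt{F + 358103} = \sqrt{116827 + 358103} = \sqrt{474930} = 3 \sqrt{52770}$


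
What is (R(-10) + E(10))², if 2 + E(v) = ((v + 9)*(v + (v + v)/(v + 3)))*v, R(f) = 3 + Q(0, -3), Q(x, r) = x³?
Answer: 812991169/169 ≈ 4.8106e+6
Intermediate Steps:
R(f) = 3 (R(f) = 3 + 0³ = 3 + 0 = 3)
E(v) = -2 + v*(9 + v)*(v + 2*v/(3 + v)) (E(v) = -2 + ((v + 9)*(v + (v + v)/(v + 3)))*v = -2 + ((9 + v)*(v + (2*v)/(3 + v)))*v = -2 + ((9 + v)*(v + 2*v/(3 + v)))*v = -2 + v*(9 + v)*(v + 2*v/(3 + v)))
(R(-10) + E(10))² = (3 + (-6 + 10⁴ - 2*10 + 14*10³ + 45*10²)/(3 + 10))² = (3 + (-6 + 10000 - 20 + 14*1000 + 45*100)/13)² = (3 + (-6 + 10000 - 20 + 14000 + 4500)/13)² = (3 + (1/13)*28474)² = (3 + 28474/13)² = (28513/13)² = 812991169/169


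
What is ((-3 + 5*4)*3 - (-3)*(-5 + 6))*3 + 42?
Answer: 204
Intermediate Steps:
((-3 + 5*4)*3 - (-3)*(-5 + 6))*3 + 42 = ((-3 + 20)*3 - (-3))*3 + 42 = (17*3 - 3*(-1))*3 + 42 = (51 + 3)*3 + 42 = 54*3 + 42 = 162 + 42 = 204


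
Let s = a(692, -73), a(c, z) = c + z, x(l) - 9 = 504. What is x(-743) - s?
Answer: -106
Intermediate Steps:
x(l) = 513 (x(l) = 9 + 504 = 513)
s = 619 (s = 692 - 73 = 619)
x(-743) - s = 513 - 1*619 = 513 - 619 = -106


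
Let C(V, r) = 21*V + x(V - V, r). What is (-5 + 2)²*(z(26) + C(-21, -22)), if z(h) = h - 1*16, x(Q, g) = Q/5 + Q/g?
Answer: -3879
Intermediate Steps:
x(Q, g) = Q/5 + Q/g (x(Q, g) = Q*(⅕) + Q/g = Q/5 + Q/g)
C(V, r) = 21*V (C(V, r) = 21*V + ((V - V)/5 + (V - V)/r) = 21*V + ((⅕)*0 + 0/r) = 21*V + (0 + 0) = 21*V + 0 = 21*V)
z(h) = -16 + h (z(h) = h - 16 = -16 + h)
(-5 + 2)²*(z(26) + C(-21, -22)) = (-5 + 2)²*((-16 + 26) + 21*(-21)) = (-3)²*(10 - 441) = 9*(-431) = -3879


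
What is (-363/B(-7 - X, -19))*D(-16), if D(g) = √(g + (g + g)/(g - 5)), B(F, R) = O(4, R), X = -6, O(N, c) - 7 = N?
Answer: -44*I*√399/7 ≈ -125.56*I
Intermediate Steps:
O(N, c) = 7 + N
B(F, R) = 11 (B(F, R) = 7 + 4 = 11)
D(g) = √(g + 2*g/(-5 + g)) (D(g) = √(g + (2*g)/(-5 + g)) = √(g + 2*g/(-5 + g)))
(-363/B(-7 - X, -19))*D(-16) = (-363/11)*√(-16*(-3 - 16)/(-5 - 16)) = (-363*1/11)*√(-16*(-19)/(-21)) = -33*4*I*√399/21 = -44*I*√399/7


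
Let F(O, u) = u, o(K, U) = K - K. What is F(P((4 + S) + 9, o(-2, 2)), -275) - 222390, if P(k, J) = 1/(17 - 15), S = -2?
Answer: -222665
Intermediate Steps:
o(K, U) = 0
P(k, J) = 1/2
F(P((4 + S) + 9, o(-2, 2)), -275) - 222390 = -275 - 222390 = -222665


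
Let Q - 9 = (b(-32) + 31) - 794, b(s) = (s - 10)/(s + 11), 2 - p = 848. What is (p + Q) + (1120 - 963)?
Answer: -1441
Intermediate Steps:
p = -846 (p = 2 - 1*848 = 2 - 848 = -846)
b(s) = (-10 + s)/(11 + s)
Q = -752 (Q = 9 + (((-10 - 32)/(11 - 32) + 31) - 794) = 9 + ((-42/(-21) + 31) - 794) = 9 + ((-1/21*(-42) + 31) - 794) = 9 + ((2 + 31) - 794) = 9 + (33 - 794) = 9 - 761 = -752)
(p + Q) + (1120 - 963) = (-846 - 752) + (1120 - 963) = -1598 + 157 = -1441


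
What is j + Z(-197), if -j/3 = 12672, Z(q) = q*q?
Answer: 793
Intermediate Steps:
Z(q) = q**2
j = -38016 (j = -3*12672 = -38016)
j + Z(-197) = -38016 + (-197)**2 = -38016 + 38809 = 793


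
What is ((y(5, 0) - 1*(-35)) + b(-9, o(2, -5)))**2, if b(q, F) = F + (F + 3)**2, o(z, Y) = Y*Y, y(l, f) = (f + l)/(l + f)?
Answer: 714025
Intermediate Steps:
y(l, f) = 1 (y(l, f) = (f + l)/(f + l) = 1)
o(z, Y) = Y**2
b(q, F) = F + (3 + F)**2
((y(5, 0) - 1*(-35)) + b(-9, o(2, -5)))**2 = ((1 - 1*(-35)) + ((-5)**2 + (3 + (-5)**2)**2))**2 = ((1 + 35) + (25 + (3 + 25)**2))**2 = (36 + (25 + 28**2))**2 = (36 + (25 + 784))**2 = (36 + 809)**2 = 845**2 = 714025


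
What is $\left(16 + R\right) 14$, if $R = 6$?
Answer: $308$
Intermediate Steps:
$\left(16 + R\right) 14 = \left(16 + 6\right) 14 = 22 \cdot 14 = 308$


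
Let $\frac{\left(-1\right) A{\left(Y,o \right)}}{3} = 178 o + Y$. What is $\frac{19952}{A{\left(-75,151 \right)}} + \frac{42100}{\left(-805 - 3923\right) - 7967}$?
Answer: $- \frac{727701908}{204158451} \approx -3.5644$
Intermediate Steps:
$A{\left(Y,o \right)} = - 534 o - 3 Y$ ($A{\left(Y,o \right)} = - 3 \left(178 o + Y\right) = - 3 \left(Y + 178 o\right) = - 534 o - 3 Y$)
$\frac{19952}{A{\left(-75,151 \right)}} + \frac{42100}{\left(-805 - 3923\right) - 7967} = \frac{19952}{\left(-534\right) 151 - -225} + \frac{42100}{\left(-805 - 3923\right) - 7967} = \frac{19952}{-80634 + 225} + \frac{42100}{-4728 - 7967} = \frac{19952}{-80409} + \frac{42100}{-12695} = 19952 \left(- \frac{1}{80409}\right) + 42100 \left(- \frac{1}{12695}\right) = - \frac{19952}{80409} - \frac{8420}{2539} = - \frac{727701908}{204158451}$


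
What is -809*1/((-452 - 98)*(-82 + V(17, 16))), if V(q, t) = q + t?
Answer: -809/26950 ≈ -0.030019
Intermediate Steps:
-809*1/((-452 - 98)*(-82 + V(17, 16))) = -809*1/((-452 - 98)*(-82 + (17 + 16))) = -809*(-1/(550*(-82 + 33))) = -809/((-49*(-550))) = -809/26950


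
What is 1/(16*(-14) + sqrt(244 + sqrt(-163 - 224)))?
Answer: -1/(224 - sqrt(244 + 3*I*sqrt(43))) ≈ -0.0047992 - 1.4492e-5*I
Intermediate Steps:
1/(16*(-14) + sqrt(244 + sqrt(-163 - 224))) = 1/(-224 + sqrt(244 + sqrt(-387))) = 1/(-224 + sqrt(244 + 3*I*sqrt(43)))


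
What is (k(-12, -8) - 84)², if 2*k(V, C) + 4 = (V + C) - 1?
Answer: 37249/4 ≈ 9312.3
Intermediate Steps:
k(V, C) = -5/2 + C/2 + V/2 (k(V, C) = -2 + ((V + C) - 1)/2 = -2 + ((C + V) - 1)/2 = -2 + (-1 + C + V)/2 = -2 + (-½ + C/2 + V/2) = -5/2 + C/2 + V/2)
(k(-12, -8) - 84)² = ((-5/2 + (½)*(-8) + (½)*(-12)) - 84)² = ((-5/2 - 4 - 6) - 84)² = (-25/2 - 84)² = (-193/2)² = 37249/4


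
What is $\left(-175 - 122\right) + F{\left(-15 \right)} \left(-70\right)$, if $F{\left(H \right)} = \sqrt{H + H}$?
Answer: $-297 - 70 i \sqrt{30} \approx -297.0 - 383.41 i$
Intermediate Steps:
$F{\left(H \right)} = \sqrt{2} \sqrt{H}$ ($F{\left(H \right)} = \sqrt{2 H} = \sqrt{2} \sqrt{H}$)
$\left(-175 - 122\right) + F{\left(-15 \right)} \left(-70\right) = \left(-175 - 122\right) + \sqrt{2} \sqrt{-15} \left(-70\right) = \left(-175 - 122\right) + \sqrt{2} i \sqrt{15} \left(-70\right) = -297 + i \sqrt{30} \left(-70\right) = -297 - 70 i \sqrt{30}$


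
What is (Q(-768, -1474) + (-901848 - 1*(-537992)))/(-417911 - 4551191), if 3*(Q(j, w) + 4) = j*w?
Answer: -6742/2484551 ≈ -0.0027136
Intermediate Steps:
Q(j, w) = -4 + j*w/3 (Q(j, w) = -4 + (j*w)/3 = -4 + j*w/3)
(Q(-768, -1474) + (-901848 - 1*(-537992)))/(-417911 - 4551191) = ((-4 + (⅓)*(-768)*(-1474)) + (-901848 - 1*(-537992)))/(-417911 - 4551191) = ((-4 + 377344) + (-901848 + 537992))/(-4969102) = (377340 - 363856)*(-1/4969102) = 13484*(-1/4969102) = -6742/2484551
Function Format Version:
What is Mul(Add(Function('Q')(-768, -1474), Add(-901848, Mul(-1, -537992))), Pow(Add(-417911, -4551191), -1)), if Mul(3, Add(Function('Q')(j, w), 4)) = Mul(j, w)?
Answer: Rational(-6742, 2484551) ≈ -0.0027136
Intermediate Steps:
Function('Q')(j, w) = Add(-4, Mul(Rational(1, 3), j, w)) (Function('Q')(j, w) = Add(-4, Mul(Rational(1, 3), Mul(j, w))) = Add(-4, Mul(Rational(1, 3), j, w)))
Mul(Add(Function('Q')(-768, -1474), Add(-901848, Mul(-1, -537992))), Pow(Add(-417911, -4551191), -1)) = Mul(Add(Add(-4, Mul(Rational(1, 3), -768, -1474)), Add(-901848, Mul(-1, -537992))), Pow(Add(-417911, -4551191), -1)) = Mul(Add(Add(-4, 377344), Add(-901848, 537992)), Pow(-4969102, -1)) = Mul(Add(377340, -363856), Rational(-1, 4969102)) = Mul(13484, Rational(-1, 4969102)) = Rational(-6742, 2484551)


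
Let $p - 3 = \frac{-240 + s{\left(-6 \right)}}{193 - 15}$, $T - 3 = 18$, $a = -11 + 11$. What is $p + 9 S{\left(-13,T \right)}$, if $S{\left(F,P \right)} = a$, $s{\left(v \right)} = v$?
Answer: $\frac{144}{89} \approx 1.618$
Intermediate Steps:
$a = 0$
$T = 21$ ($T = 3 + 18 = 21$)
$S{\left(F,P \right)} = 0$
$p = \frac{144}{89}$ ($p = 3 + \frac{-240 - 6}{193 - 15} = 3 - \frac{246}{178} = 3 - \frac{123}{89} = \frac{144}{89} \approx 1.618$)
$p + 9 S{\left(-13,T \right)} = \frac{144}{89} + 9 \cdot 0 = \frac{144}{89} + 0 = \frac{144}{89}$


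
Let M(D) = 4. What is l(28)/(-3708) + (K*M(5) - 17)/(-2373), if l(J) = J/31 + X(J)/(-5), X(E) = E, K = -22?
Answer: 738991/16236405 ≈ 0.045514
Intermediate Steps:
l(J) = -26*J/155 (l(J) = J/31 + J/(-5) = J*(1/31) + J*(-⅕) = J/31 - J/5 = -26*J/155)
l(28)/(-3708) + (K*M(5) - 17)/(-2373) = -26/155*28/(-3708) + (-22*4 - 17)/(-2373) = -728/155*(-1/3708) + (-88 - 17)*(-1/2373) = 182/143685 - 105*(-1/2373) = 182/143685 + 5/113 = 738991/16236405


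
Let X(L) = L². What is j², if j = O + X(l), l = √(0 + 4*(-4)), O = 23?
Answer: 49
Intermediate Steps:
l = 4*I (l = √(0 - 16) = √(-16) = 4*I ≈ 4.0*I)
j = 7 (j = 23 + (4*I)² = 23 - 16 = 7)
j² = 7² = 49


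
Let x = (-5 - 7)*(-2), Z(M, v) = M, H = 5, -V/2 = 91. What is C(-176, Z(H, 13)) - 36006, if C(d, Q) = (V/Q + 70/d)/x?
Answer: -126746517/3520 ≈ -36008.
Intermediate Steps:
V = -182 (V = -2*91 = -182)
x = 24 (x = -12*(-2) = 24)
C(d, Q) = -91/(12*Q) + 35/(12*d) (C(d, Q) = (-182/Q + 70/d)/24 = (-182/Q + 70/d)*(1/24) = -91/(12*Q) + 35/(12*d))
C(-176, Z(H, 13)) - 36006 = (-91/12/5 + (35/12)/(-176)) - 36006 = (-91/12*⅕ + (35/12)*(-1/176)) - 36006 = (-91/60 - 35/2112) - 36006 = -5397/3520 - 36006 = -126746517/3520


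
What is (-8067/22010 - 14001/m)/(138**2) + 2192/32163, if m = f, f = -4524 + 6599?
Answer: 593443022381/8755521214200 ≈ 0.067779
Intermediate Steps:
f = 2075
m = 2075
(-8067/22010 - 14001/m)/(138**2) + 2192/32163 = (-8067/22010 - 14001/2075)/(138**2) + 2192/32163 = (-8067*1/22010 - 14001*1/2075)/19044 + 2192*(1/32163) = (-8067/22010 - 14001/2075)*(1/19044) + 2192/32163 = -64980207/9134150*1/19044 + 2192/32163 = -7220023/19327861400 + 2192/32163 = 593443022381/8755521214200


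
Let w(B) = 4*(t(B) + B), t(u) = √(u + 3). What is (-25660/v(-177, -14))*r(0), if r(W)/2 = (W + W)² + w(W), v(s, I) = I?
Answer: 102640*√3/7 ≈ 25397.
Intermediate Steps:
t(u) = √(3 + u)
w(B) = 4*B + 4*√(3 + B) (w(B) = 4*(√(3 + B) + B) = 4*(B + √(3 + B)) = 4*B + 4*√(3 + B))
r(W) = 8*W + 8*W² + 8*√(3 + W) (r(W) = 2*((W + W)² + (4*W + 4*√(3 + W))) = 2*((2*W)² + (4*W + 4*√(3 + W))) = 2*(4*W² + (4*W + 4*√(3 + W))) = 2*(4*W + 4*W² + 4*√(3 + W)) = 8*W + 8*W² + 8*√(3 + W))
(-25660/v(-177, -14))*r(0) = (-25660/(-14))*(8*0 + 8*0² + 8*√(3 + 0)) = (-25660*(-1/14))*(0 + 8*0 + 8*√3) = 12830*(0 + 0 + 8*√3)/7 = 12830*(8*√3)/7 = 102640*√3/7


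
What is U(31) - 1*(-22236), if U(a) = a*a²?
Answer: 52027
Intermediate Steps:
U(a) = a³
U(31) - 1*(-22236) = 31³ - 1*(-22236) = 29791 + 22236 = 52027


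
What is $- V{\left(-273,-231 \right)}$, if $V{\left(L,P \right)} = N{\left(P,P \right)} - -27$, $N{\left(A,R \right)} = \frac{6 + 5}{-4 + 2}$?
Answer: $- \frac{43}{2} \approx -21.5$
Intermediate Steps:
$N{\left(A,R \right)} = - \frac{11}{2}$ ($N{\left(A,R \right)} = \frac{11}{-2} = 11 \left(- \frac{1}{2}\right) = - \frac{11}{2}$)
$V{\left(L,P \right)} = \frac{43}{2}$ ($V{\left(L,P \right)} = - \frac{11}{2} - -27 = - \frac{11}{2} + 27 = \frac{43}{2}$)
$- V{\left(-273,-231 \right)} = \left(-1\right) \frac{43}{2} = - \frac{43}{2}$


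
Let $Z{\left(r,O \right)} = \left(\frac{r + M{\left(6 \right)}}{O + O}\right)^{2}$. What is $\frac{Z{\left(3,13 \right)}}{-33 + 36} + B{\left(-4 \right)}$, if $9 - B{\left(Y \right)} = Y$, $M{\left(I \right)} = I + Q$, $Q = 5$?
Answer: $\frac{6640}{507} \approx 13.097$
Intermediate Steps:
$M{\left(I \right)} = 5 + I$ ($M{\left(I \right)} = I + 5 = 5 + I$)
$B{\left(Y \right)} = 9 - Y$
$Z{\left(r,O \right)} = \frac{\left(11 + r\right)^{2}}{4 O^{2}}$ ($Z{\left(r,O \right)} = \left(\frac{r + \left(5 + 6\right)}{O + O}\right)^{2} = \left(\frac{r + 11}{2 O}\right)^{2} = \left(\left(11 + r\right) \frac{1}{2 O}\right)^{2} = \left(\frac{11 + r}{2 O}\right)^{2} = \frac{\left(11 + r\right)^{2}}{4 O^{2}}$)
$\frac{Z{\left(3,13 \right)}}{-33 + 36} + B{\left(-4 \right)} = \frac{\frac{1}{4} \cdot \frac{1}{169} \left(11 + 3\right)^{2}}{-33 + 36} + \left(9 - -4\right) = \frac{\frac{1}{4} \cdot \frac{1}{169} \cdot 14^{2}}{3} + \left(9 + 4\right) = \frac{\frac{1}{4} \cdot \frac{1}{169} \cdot 196}{3} + 13 = \frac{1}{3} \cdot \frac{49}{169} + 13 = \frac{49}{507} + 13 = \frac{6640}{507}$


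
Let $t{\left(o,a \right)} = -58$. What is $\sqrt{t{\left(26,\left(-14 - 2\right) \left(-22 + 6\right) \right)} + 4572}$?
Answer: $\sqrt{4514} \approx 67.186$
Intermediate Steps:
$\sqrt{t{\left(26,\left(-14 - 2\right) \left(-22 + 6\right) \right)} + 4572} = \sqrt{-58 + 4572} = \sqrt{4514}$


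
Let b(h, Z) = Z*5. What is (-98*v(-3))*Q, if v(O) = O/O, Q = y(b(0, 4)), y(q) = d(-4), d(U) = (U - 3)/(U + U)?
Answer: -343/4 ≈ -85.750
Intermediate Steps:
b(h, Z) = 5*Z
d(U) = (-3 + U)/(2*U) (d(U) = (-3 + U)/((2*U)) = (-3 + U)*(1/(2*U)) = (-3 + U)/(2*U))
y(q) = 7/8 (y(q) = (1/2)*(-3 - 4)/(-4) = (1/2)*(-1/4)*(-7) = 7/8)
Q = 7/8 ≈ 0.87500
v(O) = 1
(-98*v(-3))*Q = -98*1*(7/8) = -98*7/8 = -343/4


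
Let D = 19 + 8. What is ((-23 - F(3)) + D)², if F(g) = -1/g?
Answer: 169/9 ≈ 18.778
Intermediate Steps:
D = 27
((-23 - F(3)) + D)² = ((-23 - (-1)/3) + 27)² = ((-23 - 1*(-⅓)) + 27)² = ((-23 + ⅓) + 27)² = (-68/3 + 27)² = (13/3)² = 169/9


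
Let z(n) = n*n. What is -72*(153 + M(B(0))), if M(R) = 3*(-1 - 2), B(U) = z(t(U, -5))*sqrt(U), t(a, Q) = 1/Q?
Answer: -10368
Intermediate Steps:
z(n) = n**2
B(U) = sqrt(U)/25 (B(U) = (1/(-5))**2*sqrt(U) = (-1/5)**2*sqrt(U) = sqrt(U)/25)
M(R) = -9 (M(R) = 3*(-3) = -9)
-72*(153 + M(B(0))) = -72*(153 - 9) = -72*144 = -10368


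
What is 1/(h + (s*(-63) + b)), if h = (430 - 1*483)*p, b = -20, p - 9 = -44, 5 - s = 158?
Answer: 1/11474 ≈ 8.7154e-5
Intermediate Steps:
s = -153 (s = 5 - 1*158 = 5 - 158 = -153)
p = -35 (p = 9 - 44 = -35)
h = 1855 (h = (430 - 1*483)*(-35) = (430 - 483)*(-35) = -53*(-35) = 1855)
1/(h + (s*(-63) + b)) = 1/(1855 + (-153*(-63) - 20)) = 1/(1855 + (9639 - 20)) = 1/(1855 + 9619) = 1/11474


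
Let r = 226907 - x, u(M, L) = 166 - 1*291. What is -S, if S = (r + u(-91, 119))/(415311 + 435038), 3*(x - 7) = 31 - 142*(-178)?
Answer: -655018/2551047 ≈ -0.25676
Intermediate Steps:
u(M, L) = -125 (u(M, L) = 166 - 291 = -125)
x = 25328/3 (x = 7 + (31 - 142*(-178))/3 = 7 + (31 + 25276)/3 = 7 + (⅓)*25307 = 7 + 25307/3 = 25328/3 ≈ 8442.7)
r = 655393/3 (r = 226907 - 1*25328/3 = 226907 - 25328/3 = 655393/3 ≈ 2.1846e+5)
S = 655018/2551047 (S = (655393/3 - 125)/(415311 + 435038) = (655018/3)/850349 = (655018/3)*(1/850349) = 655018/2551047 ≈ 0.25676)
-S = -1*655018/2551047 = -655018/2551047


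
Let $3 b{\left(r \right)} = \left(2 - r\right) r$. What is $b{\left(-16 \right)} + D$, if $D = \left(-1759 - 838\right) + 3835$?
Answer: $1142$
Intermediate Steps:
$D = 1238$ ($D = -2597 + 3835 = 1238$)
$b{\left(r \right)} = \frac{r \left(2 - r\right)}{3}$ ($b{\left(r \right)} = \frac{\left(2 - r\right) r}{3} = \frac{r \left(2 - r\right)}{3}$)
$b{\left(-16 \right)} + D = \frac{1}{3} \left(-16\right) \left(2 - -16\right) + 1238 = \frac{1}{3} \left(-16\right) \left(2 + 16\right) + 1238 = \frac{1}{3} \left(-16\right) 18 + 1238 = -96 + 1238 = 1142$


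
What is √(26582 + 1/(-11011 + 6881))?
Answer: √453406511670/4130 ≈ 163.04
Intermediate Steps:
√(26582 + 1/(-11011 + 6881)) = √(26582 + 1/(-4130)) = √(26582 - 1/4130) = √(109783659/4130) = √453406511670/4130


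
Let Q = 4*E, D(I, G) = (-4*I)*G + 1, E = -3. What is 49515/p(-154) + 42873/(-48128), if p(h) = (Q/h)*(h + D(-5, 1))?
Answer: -4369754107/914432 ≈ -4778.7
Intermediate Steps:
D(I, G) = 1 - 4*G*I (D(I, G) = -4*G*I + 1 = 1 - 4*G*I)
Q = -12 (Q = 4*(-3) = -12)
p(h) = -12*(21 + h)/h (p(h) = (-12/h)*(h + (1 - 4*1*(-5))) = (-12/h)*(h + (1 + 20)) = (-12/h)*(h + 21) = (-12/h)*(21 + h) = -12*(21 + h)/h)
49515/p(-154) + 42873/(-48128) = 49515/(-12 - 252/(-154)) + 42873/(-48128) = 49515/(-12 - 252*(-1/154)) + 42873*(-1/48128) = 49515/(-12 + 18/11) - 42873/48128 = 49515/(-114/11) - 42873/48128 = 49515*(-11/114) - 42873/48128 = -181555/38 - 42873/48128 = -4369754107/914432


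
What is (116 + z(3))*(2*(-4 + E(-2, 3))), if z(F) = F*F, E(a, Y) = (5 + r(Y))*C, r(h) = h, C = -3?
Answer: -7000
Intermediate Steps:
E(a, Y) = -15 - 3*Y (E(a, Y) = (5 + Y)*(-3) = -15 - 3*Y)
z(F) = F**2
(116 + z(3))*(2*(-4 + E(-2, 3))) = (116 + 3**2)*(2*(-4 + (-15 - 3*3))) = (116 + 9)*(2*(-4 + (-15 - 9))) = 125*(2*(-4 - 24)) = 125*(2*(-28)) = 125*(-56) = -7000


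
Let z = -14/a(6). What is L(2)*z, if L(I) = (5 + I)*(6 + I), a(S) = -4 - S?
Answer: 392/5 ≈ 78.400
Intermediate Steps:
z = 7/5 (z = -14/(-4 - 1*6) = -14/(-4 - 6) = -14/(-10) = -14*(-1/10) = 7/5 ≈ 1.4000)
L(2)*z = (30 + 2**2 + 11*2)*(7/5) = (30 + 4 + 22)*(7/5) = 56*(7/5) = 392/5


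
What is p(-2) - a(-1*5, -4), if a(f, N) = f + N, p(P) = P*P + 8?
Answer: 21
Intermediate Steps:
p(P) = 8 + P² (p(P) = P² + 8 = 8 + P²)
a(f, N) = N + f
p(-2) - a(-1*5, -4) = (8 + (-2)²) - (-4 - 1*5) = (8 + 4) - (-4 - 5) = 12 - 1*(-9) = 12 + 9 = 21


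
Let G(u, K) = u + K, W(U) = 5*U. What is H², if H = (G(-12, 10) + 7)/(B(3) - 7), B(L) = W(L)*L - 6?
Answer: 25/1024 ≈ 0.024414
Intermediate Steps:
B(L) = -6 + 5*L² (B(L) = (5*L)*L - 6 = 5*L² - 6 = -6 + 5*L²)
G(u, K) = K + u
H = 5/32 (H = ((10 - 12) + 7)/((-6 + 5*3²) - 7) = (-2 + 7)/((-6 + 5*9) - 7) = 5/((-6 + 45) - 7) = 5/(39 - 7) = 5/32 ≈ 0.15625)
H² = (5/32)² = 25/1024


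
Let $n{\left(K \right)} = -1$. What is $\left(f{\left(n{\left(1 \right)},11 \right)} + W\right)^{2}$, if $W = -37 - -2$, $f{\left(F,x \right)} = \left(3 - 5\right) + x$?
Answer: $676$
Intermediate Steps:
$f{\left(F,x \right)} = -2 + x$
$W = -35$ ($W = -37 + 2 = -35$)
$\left(f{\left(n{\left(1 \right)},11 \right)} + W\right)^{2} = \left(\left(-2 + 11\right) - 35\right)^{2} = \left(9 - 35\right)^{2} = \left(-26\right)^{2} = 676$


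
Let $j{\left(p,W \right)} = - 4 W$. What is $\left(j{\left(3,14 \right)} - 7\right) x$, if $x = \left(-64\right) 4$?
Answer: $16128$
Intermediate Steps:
$x = -256$
$\left(j{\left(3,14 \right)} - 7\right) x = \left(\left(-4\right) 14 - 7\right) \left(-256\right) = \left(-56 - 7\right) \left(-256\right) = \left(-63\right) \left(-256\right) = 16128$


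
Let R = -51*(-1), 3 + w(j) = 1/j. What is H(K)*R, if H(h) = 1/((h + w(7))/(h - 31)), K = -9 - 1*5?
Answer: 16065/118 ≈ 136.14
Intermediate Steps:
w(j) = -3 + 1/j
K = -14 (K = -9 - 5 = -14)
R = 51
H(h) = (-31 + h)/(-20/7 + h) (H(h) = 1/((h + (-3 + 1/7))/(h - 31)) = 1/((h + (-3 + ⅐))/(-31 + h)) = 1/((h - 20/7)/(-31 + h)) = 1/((-20/7 + h)/(-31 + h)) = (-31 + h)/(-20/7 + h))
H(K)*R = (7*(-31 - 14)/(-20 + 7*(-14)))*51 = (7*(-45)/(-20 - 98))*51 = (7*(-45)/(-118))*51 = (7*(-1/118)*(-45))*51 = (315/118)*51 = 16065/118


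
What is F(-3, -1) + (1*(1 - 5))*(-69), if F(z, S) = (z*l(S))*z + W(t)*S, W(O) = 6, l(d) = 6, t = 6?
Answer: 324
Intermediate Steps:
F(z, S) = 6*S + 6*z**2 (F(z, S) = (z*6)*z + 6*S = (6*z)*z + 6*S = 6*z**2 + 6*S = 6*S + 6*z**2)
F(-3, -1) + (1*(1 - 5))*(-69) = (6*(-1) + 6*(-3)**2) + (1*(1 - 5))*(-69) = (-6 + 6*9) + (1*(-4))*(-69) = (-6 + 54) - 4*(-69) = 48 + 276 = 324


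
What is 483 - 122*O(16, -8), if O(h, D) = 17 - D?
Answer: -2567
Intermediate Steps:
483 - 122*O(16, -8) = 483 - 122*(17 - 1*(-8)) = 483 - 122*(17 + 8) = 483 - 122*25 = 483 - 3050 = -2567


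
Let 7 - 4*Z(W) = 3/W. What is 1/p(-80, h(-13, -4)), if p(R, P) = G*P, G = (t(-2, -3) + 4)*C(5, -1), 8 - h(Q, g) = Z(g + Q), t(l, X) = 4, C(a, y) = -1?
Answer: -17/844 ≈ -0.020142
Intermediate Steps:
Z(W) = 7/4 - 3/(4*W)
h(Q, g) = 8 - (-3 + 7*Q + 7*g)/(4*(Q + g)) (h(Q, g) = 8 - (-3 + 7*(g + Q))/(4*(g + Q)) = 8 - (-3 + 7*(Q + g))/(4*(Q + g)) = 8 - (-3 + (7*Q + 7*g))/(4*(Q + g)) = 8 - (-3 + 7*Q + 7*g)/(4*(Q + g)))
G = -8 (G = (4 + 4)*(-1) = 8*(-1) = -8)
p(R, P) = -8*P
1/p(-80, h(-13, -4)) = 1/(-2*(3 + 25*(-13) + 25*(-4))/(-13 - 4)) = 1/(-2*(3 - 325 - 100)/(-17)) = 1/(-2*(-1)*(-422)/17) = 1/(-8*211/34) = 1/(-844/17) = -17/844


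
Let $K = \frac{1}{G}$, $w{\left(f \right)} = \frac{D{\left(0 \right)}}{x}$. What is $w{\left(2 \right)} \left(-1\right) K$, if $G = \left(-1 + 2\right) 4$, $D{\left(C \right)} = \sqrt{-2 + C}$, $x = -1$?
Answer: $\frac{i \sqrt{2}}{4} \approx 0.35355 i$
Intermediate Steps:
$G = 4$ ($G = 1 \cdot 4 = 4$)
$w{\left(f \right)} = - i \sqrt{2}$ ($w{\left(f \right)} = \frac{\sqrt{-2 + 0}}{-1} = \sqrt{-2} \left(-1\right) = i \sqrt{2} \left(-1\right) = - i \sqrt{2}$)
$K = \frac{1}{4} \approx 0.25$
$w{\left(2 \right)} \left(-1\right) K = - i \sqrt{2} \left(-1\right) \frac{1}{4} = i \sqrt{2} \cdot \frac{1}{4} = \frac{i \sqrt{2}}{4}$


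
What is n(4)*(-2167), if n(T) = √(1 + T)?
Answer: -2167*√5 ≈ -4845.6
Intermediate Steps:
n(4)*(-2167) = √(1 + 4)*(-2167) = √5*(-2167) = -2167*√5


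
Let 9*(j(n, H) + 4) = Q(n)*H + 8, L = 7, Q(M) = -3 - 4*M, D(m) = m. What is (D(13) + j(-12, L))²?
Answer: 163216/81 ≈ 2015.0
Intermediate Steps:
Q(M) = -3 - 4*M
j(n, H) = -28/9 + H*(-3 - 4*n)/9 (j(n, H) = -4 + ((-3 - 4*n)*H + 8)/9 = -4 + (H*(-3 - 4*n) + 8)/9 = -4 + (8 + H*(-3 - 4*n))/9 = -4 + (8/9 + H*(-3 - 4*n)/9) = -28/9 + H*(-3 - 4*n)/9)
(D(13) + j(-12, L))² = (13 + (-28/9 - ⅑*7*(3 + 4*(-12))))² = (13 + (-28/9 - ⅑*7*(3 - 48)))² = (13 + (-28/9 - ⅑*7*(-45)))² = (13 + (-28/9 + 35))² = (13 + 287/9)² = (404/9)² = 163216/81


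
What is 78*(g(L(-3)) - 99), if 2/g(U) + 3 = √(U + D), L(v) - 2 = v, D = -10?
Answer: -38727/5 - 39*I*√11/5 ≈ -7745.4 - 25.87*I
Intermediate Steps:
L(v) = 2 + v
g(U) = 2/(-3 + √(-10 + U)) (g(U) = 2/(-3 + √(U - 10)) = 2/(-3 + √(-10 + U)))
78*(g(L(-3)) - 99) = 78*(2/(-3 + √(-10 + (2 - 3))) - 99) = 78*(2/(-3 + √(-10 - 1)) - 99) = 78*(2/(-3 + √(-11)) - 99) = 78*(2/(-3 + I*√11) - 99) = 78*(-99 + 2/(-3 + I*√11)) = -7722 + 156/(-3 + I*√11)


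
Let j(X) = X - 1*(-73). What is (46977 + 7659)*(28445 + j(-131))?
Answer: 1550952132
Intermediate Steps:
j(X) = 73 + X (j(X) = X + 73 = 73 + X)
(46977 + 7659)*(28445 + j(-131)) = (46977 + 7659)*(28445 + (73 - 131)) = 54636*(28445 - 58) = 54636*28387 = 1550952132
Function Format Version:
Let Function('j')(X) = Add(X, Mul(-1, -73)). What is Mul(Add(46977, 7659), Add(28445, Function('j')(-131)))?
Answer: 1550952132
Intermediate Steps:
Function('j')(X) = Add(73, X) (Function('j')(X) = Add(X, 73) = Add(73, X))
Mul(Add(46977, 7659), Add(28445, Function('j')(-131))) = Mul(Add(46977, 7659), Add(28445, Add(73, -131))) = Mul(54636, Add(28445, -58)) = Mul(54636, 28387) = 1550952132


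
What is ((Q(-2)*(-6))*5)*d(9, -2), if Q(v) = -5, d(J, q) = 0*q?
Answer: 0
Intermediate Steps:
d(J, q) = 0
((Q(-2)*(-6))*5)*d(9, -2) = (-5*(-6)*5)*0 = (30*5)*0 = 150*0 = 0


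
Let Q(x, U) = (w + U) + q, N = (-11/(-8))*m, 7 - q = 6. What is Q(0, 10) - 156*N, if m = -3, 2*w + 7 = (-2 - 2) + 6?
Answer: 652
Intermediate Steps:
q = 1 (q = 7 - 1*6 = 7 - 6 = 1)
w = -5/2 (w = -7/2 + ((-2 - 2) + 6)/2 = -7/2 + (-4 + 6)/2 = -7/2 + (½)*2 = -7/2 + 1 = -5/2 ≈ -2.5000)
N = -33/8 (N = -11/(-8)*(-3) = -11*(-⅛)*(-3) = (11/8)*(-3) = -33/8 ≈ -4.1250)
Q(x, U) = -3/2 + U (Q(x, U) = (-5/2 + U) + 1 = -3/2 + U)
Q(0, 10) - 156*N = (-3/2 + 10) - 156*(-33/8) = 17/2 + 1287/2 = 652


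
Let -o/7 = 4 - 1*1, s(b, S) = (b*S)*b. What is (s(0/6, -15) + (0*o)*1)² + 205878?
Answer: 205878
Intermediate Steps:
s(b, S) = S*b² (s(b, S) = (S*b)*b = S*b²)
o = -21 (o = -7*(4 - 1*1) = -7*(4 - 1) = -7*3 = -21)
(s(0/6, -15) + (0*o)*1)² + 205878 = (-15*(0/6)² + (0*(-21))*1)² + 205878 = (-15*(0*(⅙))² + 0*1)² + 205878 = (-15*0² + 0)² + 205878 = (-15*0 + 0)² + 205878 = (0 + 0)² + 205878 = 0² + 205878 = 0 + 205878 = 205878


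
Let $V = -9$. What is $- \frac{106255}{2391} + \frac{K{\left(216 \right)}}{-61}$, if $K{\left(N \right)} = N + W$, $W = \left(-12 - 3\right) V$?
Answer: $- \frac{7320796}{145851} \approx -50.194$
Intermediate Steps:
$W = 135$ ($W = \left(-12 - 3\right) \left(-9\right) = \left(-15\right) \left(-9\right) = 135$)
$K{\left(N \right)} = 135 + N$ ($K{\left(N \right)} = N + 135 = 135 + N$)
$- \frac{106255}{2391} + \frac{K{\left(216 \right)}}{-61} = - \frac{106255}{2391} + \frac{135 + 216}{-61} = \left(-106255\right) \frac{1}{2391} + 351 \left(- \frac{1}{61}\right) = - \frac{106255}{2391} - \frac{351}{61} = - \frac{7320796}{145851}$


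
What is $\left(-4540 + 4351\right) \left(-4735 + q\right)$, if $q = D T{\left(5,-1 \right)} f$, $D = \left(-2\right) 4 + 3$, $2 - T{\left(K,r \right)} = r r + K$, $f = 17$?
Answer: $830655$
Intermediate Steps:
$T{\left(K,r \right)} = 2 - K - r^{2}$ ($T{\left(K,r \right)} = 2 - \left(r r + K\right) = 2 - \left(r^{2} + K\right) = 2 - \left(K + r^{2}\right) = 2 - K - r^{2}$)
$D = -5$ ($D = -8 + 3 = -5$)
$q = 340$ ($q = - 5 \left(2 - 5 - \left(-1\right)^{2}\right) 17 = - 5 \left(2 - 5 - 1\right) 17 = \left(-5\right) \left(-4\right) 17 = 20 \cdot 17 = 340$)
$\left(-4540 + 4351\right) \left(-4735 + q\right) = \left(-4540 + 4351\right) \left(-4735 + 340\right) = \left(-189\right) \left(-4395\right) = 830655$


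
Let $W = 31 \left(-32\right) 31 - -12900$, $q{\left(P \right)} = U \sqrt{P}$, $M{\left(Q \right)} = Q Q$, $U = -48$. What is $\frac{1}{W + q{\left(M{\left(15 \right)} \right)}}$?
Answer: $- \frac{1}{18572} \approx -5.3844 \cdot 10^{-5}$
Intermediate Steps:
$M{\left(Q \right)} = Q^{2}$
$q{\left(P \right)} = - 48 \sqrt{P}$
$W = -17852$ ($W = \left(-992\right) 31 + 12900 = -30752 + 12900 = -17852$)
$\frac{1}{W + q{\left(M{\left(15 \right)} \right)}} = \frac{1}{-17852 - 48 \sqrt{15^{2}}} = \frac{1}{-17852 - 48 \sqrt{225}} = \frac{1}{-17852 - 720} = \frac{1}{-18572} = - \frac{1}{18572}$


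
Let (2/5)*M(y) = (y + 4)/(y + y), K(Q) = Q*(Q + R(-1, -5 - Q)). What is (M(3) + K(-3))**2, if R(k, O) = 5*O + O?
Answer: 330625/144 ≈ 2296.0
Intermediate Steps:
R(k, O) = 6*O
K(Q) = Q*(-30 - 5*Q) (K(Q) = Q*(Q + 6*(-5 - Q)) = Q*(Q + (-30 - 6*Q)) = Q*(-30 - 5*Q))
M(y) = 5*(4 + y)/(4*y) (M(y) = 5*((y + 4)/(y + y))/2 = 5*((4 + y)/((2*y)))/2 = 5*((4 + y)*(1/(2*y)))/2 = 5*((4 + y)/(2*y))/2 = 5*(4 + y)/(4*y))
(M(3) + K(-3))**2 = ((5/4 + 5/3) + 5*(-3)*(-6 - 1*(-3)))**2 = ((5/4 + 5*(1/3)) + 5*(-3)*(-6 + 3))**2 = ((5/4 + 5/3) + 5*(-3)*(-3))**2 = (35/12 + 45)**2 = (575/12)**2 = 330625/144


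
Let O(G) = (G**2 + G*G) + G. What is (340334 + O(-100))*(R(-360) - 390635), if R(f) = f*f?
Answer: -94033682190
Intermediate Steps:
O(G) = G + 2*G**2 (O(G) = (G**2 + G**2) + G = 2*G**2 + G = G + 2*G**2)
R(f) = f**2
(340334 + O(-100))*(R(-360) - 390635) = (340334 - 100*(1 + 2*(-100)))*((-360)**2 - 390635) = (340334 - 100*(1 - 200))*(129600 - 390635) = (340334 - 100*(-199))*(-261035) = (340334 + 19900)*(-261035) = 360234*(-261035) = -94033682190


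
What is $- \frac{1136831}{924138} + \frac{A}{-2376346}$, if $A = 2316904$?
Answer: $- \frac{2421321414139}{1098035819874} \approx -2.2051$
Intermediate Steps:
$- \frac{1136831}{924138} + \frac{A}{-2376346} = - \frac{1136831}{924138} + \frac{2316904}{-2376346} = \left(-1136831\right) \frac{1}{924138} + 2316904 \left(- \frac{1}{2376346}\right) = - \frac{1136831}{924138} - \frac{1158452}{1188173} = - \frac{2421321414139}{1098035819874}$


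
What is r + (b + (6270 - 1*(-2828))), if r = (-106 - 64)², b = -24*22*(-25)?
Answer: 51198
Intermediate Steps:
b = 13200 (b = -528*(-25) = 13200)
r = 28900 (r = (-170)² = 28900)
r + (b + (6270 - 1*(-2828))) = 28900 + (13200 + (6270 - 1*(-2828))) = 28900 + (13200 + (6270 + 2828)) = 28900 + (13200 + 9098) = 28900 + 22298 = 51198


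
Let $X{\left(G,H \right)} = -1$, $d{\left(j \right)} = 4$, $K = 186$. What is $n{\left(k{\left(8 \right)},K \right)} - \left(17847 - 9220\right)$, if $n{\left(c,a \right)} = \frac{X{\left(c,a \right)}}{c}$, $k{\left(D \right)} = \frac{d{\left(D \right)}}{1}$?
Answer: $- \frac{34509}{4} \approx -8627.3$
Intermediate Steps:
$k{\left(D \right)} = 4$ ($k{\left(D \right)} = \frac{4}{1} = 4 \cdot 1 = 4$)
$n{\left(c,a \right)} = - \frac{1}{c}$
$n{\left(k{\left(8 \right)},K \right)} - \left(17847 - 9220\right) = - \frac{1}{4} - \left(17847 - 9220\right) = \left(-1\right) \frac{1}{4} - 8627 = - \frac{1}{4} - 8627 = - \frac{34509}{4}$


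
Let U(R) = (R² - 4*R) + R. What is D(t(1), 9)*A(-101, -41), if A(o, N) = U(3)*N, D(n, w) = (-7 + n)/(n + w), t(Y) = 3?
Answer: 0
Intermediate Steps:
U(R) = R² - 3*R
D(n, w) = (-7 + n)/(n + w)
A(o, N) = 0 (A(o, N) = (3*(-3 + 3))*N = (3*0)*N = 0*N = 0)
D(t(1), 9)*A(-101, -41) = ((-7 + 3)/(3 + 9))*0 = (-4/12)*0 = ((1/12)*(-4))*0 = -⅓*0 = 0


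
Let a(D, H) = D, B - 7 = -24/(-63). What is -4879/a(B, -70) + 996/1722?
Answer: -29380003/44485 ≈ -660.45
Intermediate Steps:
B = 155/21 (B = 7 - 24/(-63) = 7 - 24*(-1/63) = 7 + 8/21 = 155/21 ≈ 7.3810)
-4879/a(B, -70) + 996/1722 = -4879/155/21 + 996/1722 = -4879*21/155 + 996*(1/1722) = -102459/155 + 166/287 = -29380003/44485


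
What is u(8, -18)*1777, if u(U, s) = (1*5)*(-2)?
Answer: -17770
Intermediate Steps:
u(U, s) = -10 (u(U, s) = 5*(-2) = -10)
u(8, -18)*1777 = -10*1777 = -17770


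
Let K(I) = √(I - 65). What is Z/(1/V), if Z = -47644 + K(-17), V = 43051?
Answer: -2051121844 + 43051*I*√82 ≈ -2.0511e+9 + 3.8984e+5*I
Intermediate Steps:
K(I) = √(-65 + I)
Z = -47644 + I*√82 (Z = -47644 + √(-65 - 17) = -47644 + √(-82) = -47644 + I*√82 ≈ -47644.0 + 9.0554*I)
Z/(1/V) = (-47644 + I*√82)/(1/43051) = (-47644 + I*√82)*43051 = -2051121844 + 43051*I*√82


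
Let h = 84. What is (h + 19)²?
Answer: 10609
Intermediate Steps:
(h + 19)² = (84 + 19)² = 103² = 10609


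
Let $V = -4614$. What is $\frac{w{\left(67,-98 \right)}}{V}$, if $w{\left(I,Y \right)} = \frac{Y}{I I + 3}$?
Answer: $\frac{49}{10363044} \approx 4.7283 \cdot 10^{-6}$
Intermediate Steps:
$w{\left(I,Y \right)} = \frac{Y}{3 + I^{2}}$ ($w{\left(I,Y \right)} = \frac{Y}{I^{2} + 3} = \frac{Y}{3 + I^{2}}$)
$\frac{w{\left(67,-98 \right)}}{V} = \frac{\left(-98\right) \frac{1}{3 + 67^{2}}}{-4614} = - \frac{98}{3 + 4489} \left(- \frac{1}{4614}\right) = - \frac{98}{4492} \left(- \frac{1}{4614}\right) = \left(-98\right) \frac{1}{4492} \left(- \frac{1}{4614}\right) = \left(- \frac{49}{2246}\right) \left(- \frac{1}{4614}\right) = \frac{49}{10363044}$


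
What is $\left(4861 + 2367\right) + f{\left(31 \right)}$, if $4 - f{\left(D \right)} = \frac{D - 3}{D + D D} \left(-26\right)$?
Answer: $\frac{896859}{124} \approx 7232.7$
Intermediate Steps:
$f{\left(D \right)} = 4 + \frac{26 \left(-3 + D\right)}{D + D^{2}}$ ($f{\left(D \right)} = 4 - \frac{D - 3}{D + D D} \left(-26\right) = 4 - \frac{-3 + D}{D + D^{2}} \left(-26\right) = 4 - - \frac{26 \left(-3 + D\right)}{D + D^{2}} = 4 + \frac{26 \left(-3 + D\right)}{D + D^{2}}$)
$\left(4861 + 2367\right) + f{\left(31 \right)} = \left(4861 + 2367\right) + \frac{2 \left(-39 + 2 \cdot 31^{2} + 15 \cdot 31\right)}{31 \left(1 + 31\right)} = 7228 + 2 \cdot \frac{1}{31} \cdot \frac{1}{32} \left(-39 + 2 \cdot 961 + 465\right) = 7228 + 2 \cdot \frac{1}{31} \cdot \frac{1}{32} \left(-39 + 1922 + 465\right) = 7228 + 2 \cdot \frac{1}{31} \cdot \frac{1}{32} \cdot 2348 = 7228 + \frac{587}{124} = \frac{896859}{124}$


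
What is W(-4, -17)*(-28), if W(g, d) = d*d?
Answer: -8092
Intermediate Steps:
W(g, d) = d²
W(-4, -17)*(-28) = (-17)²*(-28) = 289*(-28) = -8092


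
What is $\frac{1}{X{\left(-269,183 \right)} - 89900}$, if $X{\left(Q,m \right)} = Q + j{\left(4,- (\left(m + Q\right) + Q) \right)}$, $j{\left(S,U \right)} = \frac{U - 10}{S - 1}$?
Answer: $- \frac{1}{90054} \approx -1.1104 \cdot 10^{-5}$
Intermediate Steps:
$j{\left(S,U \right)} = \frac{-10 + U}{-1 + S}$
$X{\left(Q,m \right)} = - \frac{10}{3} - \frac{m}{3} + \frac{Q}{3}$ ($X{\left(Q,m \right)} = Q + \frac{-10 - \left(\left(m + Q\right) + Q\right)}{-1 + 4} = Q + \frac{-10 - \left(\left(Q + m\right) + Q\right)}{3} = Q + \frac{-10 - \left(m + 2 Q\right)}{3} = Q + \frac{-10 - m - 2 Q}{3} = Q - \left(\frac{10}{3} + \frac{m}{3} + \frac{2 Q}{3}\right) = - \frac{10}{3} - \frac{m}{3} + \frac{Q}{3}$)
$\frac{1}{X{\left(-269,183 \right)} - 89900} = \frac{1}{\left(- \frac{10}{3} - 61 + \frac{1}{3} \left(-269\right)\right) - 89900} = \frac{1}{\left(- \frac{10}{3} - 61 - \frac{269}{3}\right) - 89900} = \frac{1}{-154 - 89900} = \frac{1}{-90054} = - \frac{1}{90054}$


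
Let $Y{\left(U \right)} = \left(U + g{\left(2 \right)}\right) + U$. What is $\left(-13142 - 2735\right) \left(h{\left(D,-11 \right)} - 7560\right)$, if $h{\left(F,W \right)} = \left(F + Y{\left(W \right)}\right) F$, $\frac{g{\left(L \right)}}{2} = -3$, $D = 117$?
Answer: $-45297081$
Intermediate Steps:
$g{\left(L \right)} = -6$ ($g{\left(L \right)} = 2 \left(-3\right) = -6$)
$Y{\left(U \right)} = -6 + 2 U$ ($Y{\left(U \right)} = \left(U - 6\right) + U = \left(-6 + U\right) + U = -6 + 2 U$)
$h{\left(F,W \right)} = F \left(-6 + F + 2 W\right)$ ($h{\left(F,W \right)} = \left(F + \left(-6 + 2 W\right)\right) F = \left(-6 + F + 2 W\right) F = F \left(-6 + F + 2 W\right)$)
$\left(-13142 - 2735\right) \left(h{\left(D,-11 \right)} - 7560\right) = \left(-13142 - 2735\right) \left(117 \left(-6 + 117 + 2 \left(-11\right)\right) - 7560\right) = - 15877 \left(117 \left(-6 + 117 - 22\right) - 7560\right) = - 15877 \left(117 \cdot 89 - 7560\right) = - 15877 \left(10413 - 7560\right) = \left(-15877\right) 2853 = -45297081$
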